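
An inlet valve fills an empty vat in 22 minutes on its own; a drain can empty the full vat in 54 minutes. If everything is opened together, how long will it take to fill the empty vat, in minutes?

Net rate = 1/22 − 1/54 = (27 − 11)/594 = 16/594 = 8/297 per minute.
Filling time = 1 ÷ (8/297) = 297/8 minutes.

297/8 minutes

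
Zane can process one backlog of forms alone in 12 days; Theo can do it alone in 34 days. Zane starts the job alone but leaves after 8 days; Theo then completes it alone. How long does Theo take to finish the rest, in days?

34/3 days

In 8 days Zane does 8/12 = 2/3 of the job, leaving 1/3.
Theo works at 1/34 per day, so finishing takes 1/3 ÷ 1/34 = 34/3 days.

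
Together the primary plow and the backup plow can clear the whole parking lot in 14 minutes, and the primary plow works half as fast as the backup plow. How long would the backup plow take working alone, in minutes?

Let the backup plow's rate be r; then the primary plow's rate is (1/2)r, so together (1/2 + 1)r = (3/2)r = 1/14.
Thus r = 1/21 per minute.
The backup plow alone: 21 minutes; the primary plow alone: 42 minutes.

21 minutes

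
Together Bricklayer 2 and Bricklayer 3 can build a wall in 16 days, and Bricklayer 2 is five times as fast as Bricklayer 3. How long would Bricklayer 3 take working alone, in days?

96 days

Let Bricklayer 3's rate be r; then Bricklayer 2's rate is 5r, so together (5 + 1)r = 6r = 1/16.
Thus r = 1/96 per day.
Bricklayer 3 alone: 96 days; Bricklayer 2 alone: 96/5 days.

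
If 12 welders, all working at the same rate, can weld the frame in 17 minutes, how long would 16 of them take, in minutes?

Total work is 12·17 = 204 welder-minutes.
With 16 welders: 204/16 = 51/4 minutes.

51/4 minutes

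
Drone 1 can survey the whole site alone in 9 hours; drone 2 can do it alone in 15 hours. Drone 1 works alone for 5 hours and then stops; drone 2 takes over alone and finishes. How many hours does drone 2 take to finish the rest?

In 5 hours drone 1 does 5/9 of the job, leaving 4/9.
Drone 2 works at 1/15 per hour, so finishing takes 4/9 ÷ 1/15 = 20/3 hours.

20/3 hours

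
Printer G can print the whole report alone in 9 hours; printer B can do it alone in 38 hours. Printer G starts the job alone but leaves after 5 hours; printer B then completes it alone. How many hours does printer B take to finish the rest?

In 5 hours printer G does 5/9 of the job, leaving 4/9.
Printer B works at 1/38 per hour, so finishing takes 4/9 ÷ 1/38 = 152/9 hours.

152/9 hours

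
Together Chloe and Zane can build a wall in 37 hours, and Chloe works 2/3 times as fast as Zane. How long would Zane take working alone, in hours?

185/3 hours

Let Zane's rate be r; then Chloe's rate is (2/3)r, so together (2/3 + 1)r = (5/3)r = 1/37.
Thus r = 3/185 per hour.
Zane alone: 185/3 hours; Chloe alone: 185/2 hours.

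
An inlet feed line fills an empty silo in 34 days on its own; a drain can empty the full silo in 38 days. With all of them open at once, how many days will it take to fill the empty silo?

Net rate = 1/34 − 1/38 = (19 − 17)/646 = 2/646 = 1/323 per day.
Filling time = 1 ÷ (1/323) = 323 days.

323 days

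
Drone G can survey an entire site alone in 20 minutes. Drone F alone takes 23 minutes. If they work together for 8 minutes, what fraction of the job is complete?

Combined rate: 1/20 + 1/23 = (23 + 20)/460 = 43/460 per minute.
In 8 minutes they complete 8·43/460 = 86/115 of the job.

86/115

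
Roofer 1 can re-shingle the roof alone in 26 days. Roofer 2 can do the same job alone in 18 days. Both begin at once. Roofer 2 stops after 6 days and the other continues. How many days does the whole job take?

In the first 6 days the combined rate is 11/117, so 22/39 of the job is done, leaving 17/39.
After roofer 2 leaves the rate is 1/26 per day; the remaining 17/39 takes 34/3 days.
Total = 6 + 34/3 = 52/3 days.

52/3 days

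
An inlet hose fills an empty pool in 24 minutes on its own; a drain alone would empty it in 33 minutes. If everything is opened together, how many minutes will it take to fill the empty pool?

88 minutes

Net rate = 1/24 − 1/33 = (11 − 8)/264 = 3/264 = 1/88 per minute.
Filling time = 1 ÷ (1/88) = 88 minutes.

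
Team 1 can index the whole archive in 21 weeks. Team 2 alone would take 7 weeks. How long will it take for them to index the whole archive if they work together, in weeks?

21/4 weeks

With two workers the combined time is the product over the sum: 21·7/(21+7) = 147/28 = 21/4 weeks.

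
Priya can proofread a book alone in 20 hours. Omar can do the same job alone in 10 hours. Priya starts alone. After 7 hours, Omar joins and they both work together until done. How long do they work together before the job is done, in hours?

13/3 hours

In the first 7 hours Priya alone does 7/20 of the job, leaving 13/20.
Once everyone is working, combined rate: 1/20 + 1/10 = (1 + 2)/20 = 3/20 per hour.
Remaining 13/20 at 3/20 per hour takes 13/3 hours.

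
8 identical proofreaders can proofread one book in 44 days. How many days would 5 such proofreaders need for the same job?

352/5 days

Total work is 8·44 = 352 proofreader-days.
With 5 proofreaders: 352/5 days.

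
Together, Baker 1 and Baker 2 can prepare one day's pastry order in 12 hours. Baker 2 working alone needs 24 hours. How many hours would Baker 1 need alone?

Combined rate is 1/12 per hour.
Known contribution: 1/24 per hour.
So Baker 1's rate is 1/12 − 1/24 = 1/24, meaning 24 hours alone.

24 hours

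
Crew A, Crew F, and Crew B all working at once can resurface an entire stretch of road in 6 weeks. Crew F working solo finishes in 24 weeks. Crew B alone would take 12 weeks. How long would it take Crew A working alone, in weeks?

24 weeks

Combined rate is 1/6 per week.
Known contribution: 1/24 + 1/12 = (1 + 2)/24 = 3/24 = 1/8 per week.
So Crew A's rate is 1/6 − 1/8 = 1/24, meaning 24 weeks alone.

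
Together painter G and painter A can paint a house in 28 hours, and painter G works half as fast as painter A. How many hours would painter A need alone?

42 hours

Let painter A's rate be r; then painter G's rate is (1/2)r, so together (1/2 + 1)r = (3/2)r = 1/28.
Thus r = 1/42 per hour.
Painter A alone: 42 hours; painter G alone: 84 hours.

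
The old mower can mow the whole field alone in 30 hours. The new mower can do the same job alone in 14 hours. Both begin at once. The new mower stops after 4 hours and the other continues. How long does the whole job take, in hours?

150/7 hours

In the first 4 hours the combined rate is 11/105, so 44/105 of the job is done, leaving 61/105.
After the new mower leaves the rate is 1/30 per hour; the remaining 61/105 takes 122/7 hours.
Total = 4 + 122/7 = 150/7 hours.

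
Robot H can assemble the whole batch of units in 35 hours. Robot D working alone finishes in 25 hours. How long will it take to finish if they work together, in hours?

175/12 hours

Combined rate: 1/35 + 1/25 = (5 + 7)/175 = 12/175 per hour.
Time = 1 ÷ (12/175) = 175/12 hours.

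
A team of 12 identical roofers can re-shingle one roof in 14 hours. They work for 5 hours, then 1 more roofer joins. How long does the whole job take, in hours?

173/13 hours

One roofer does 1/168 of the job per hour.
After 5 hours with 12 roofers, 5/14 is done (9/14 left).
With 13 roofers the rate is 13/168, so the rest takes 9/14 ÷ 13/168 = 108/13 hours.
Total = 5 + 108/13 = 173/13 hours.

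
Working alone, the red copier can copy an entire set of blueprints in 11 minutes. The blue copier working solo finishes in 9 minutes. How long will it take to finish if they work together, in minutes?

99/20 minutes

Combined rate: 1/11 + 1/9 = (9 + 11)/99 = 20/99 per minute.
Time = 1 ÷ (20/99) = 99/20 minutes.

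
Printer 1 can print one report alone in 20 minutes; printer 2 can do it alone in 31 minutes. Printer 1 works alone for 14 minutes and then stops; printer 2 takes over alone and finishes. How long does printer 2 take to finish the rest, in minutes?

93/10 minutes

In 14 minutes printer 1 does 14/20 = 7/10 of the job, leaving 3/10.
Printer 2 works at 1/31 per minute, so finishing takes 3/10 ÷ 1/31 = 93/10 minutes.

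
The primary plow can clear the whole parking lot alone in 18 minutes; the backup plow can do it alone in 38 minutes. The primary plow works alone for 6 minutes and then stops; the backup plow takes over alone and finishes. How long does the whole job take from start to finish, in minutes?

In 6 minutes the primary plow does 6/18 = 1/3 of the job, leaving 2/3.
The backup plow works at 1/38 per minute, so finishing takes 2/3 ÷ 1/38 = 76/3 minutes.
Total time = 6 + 76/3 = 94/3 minutes.

94/3 minutes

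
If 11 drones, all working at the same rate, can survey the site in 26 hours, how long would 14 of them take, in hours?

Total work is 11·26 = 286 drone-hours.
With 14 drones: 286/14 = 143/7 hours.

143/7 hours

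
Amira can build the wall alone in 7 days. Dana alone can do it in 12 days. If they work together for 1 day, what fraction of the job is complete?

19/84

Combined rate: 1/7 + 1/12 = (12 + 7)/84 = 19/84 per day.
In 1 day they complete 1·19/84 = 19/84 of the job.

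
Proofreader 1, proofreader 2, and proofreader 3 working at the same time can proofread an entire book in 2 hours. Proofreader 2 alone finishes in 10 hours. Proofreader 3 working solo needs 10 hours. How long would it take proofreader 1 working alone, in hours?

Combined rate is 1/2 per hour.
Known contribution: 1/10 + 1/10 = (1 + 1)/10 = 2/10 = 1/5 per hour.
So proofreader 1's rate is 1/2 − 1/5 = 3/10, meaning 10/3 hours alone.

10/3 hours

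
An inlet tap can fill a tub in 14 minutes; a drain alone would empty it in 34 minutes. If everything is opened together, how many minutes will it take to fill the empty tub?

119/5 minutes

Net rate = 1/14 − 1/34 = (17 − 7)/238 = 10/238 = 5/119 per minute.
Filling time = 1 ÷ (5/119) = 119/5 minutes.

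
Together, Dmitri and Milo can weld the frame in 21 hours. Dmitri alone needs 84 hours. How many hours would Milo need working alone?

28 hours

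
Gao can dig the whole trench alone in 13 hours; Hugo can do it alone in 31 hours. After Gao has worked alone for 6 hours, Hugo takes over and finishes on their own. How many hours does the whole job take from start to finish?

295/13 hours

In 6 hours Gao does 6/13 of the job, leaving 7/13.
Hugo works at 1/31 per hour, so finishing takes 7/13 ÷ 1/31 = 217/13 hours.
Total time = 6 + 217/13 = 295/13 hours.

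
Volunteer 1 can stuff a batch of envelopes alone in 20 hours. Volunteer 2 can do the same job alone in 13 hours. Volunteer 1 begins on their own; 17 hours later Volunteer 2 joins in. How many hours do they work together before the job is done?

13/11 hours

In the first 17 hours Volunteer 1 alone does 17/20 of the job, leaving 3/20.
Once everyone is working, combined rate: 1/20 + 1/13 = (13 + 20)/260 = 33/260 per hour.
Remaining 3/20 at 33/260 per hour takes 13/11 hours.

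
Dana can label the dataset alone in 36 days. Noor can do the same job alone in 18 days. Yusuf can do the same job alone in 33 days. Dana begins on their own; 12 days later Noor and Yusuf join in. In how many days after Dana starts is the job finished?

268/15 days

In the first 12 days Dana alone does 12/36 = 1/3 of the job, leaving 2/3.
Once everyone is working, combined rate: 1/36 + 1/18 + 1/33 = (11 + 22 + 12)/396 = 45/396 = 5/44 per day.
Remaining 2/3 at 5/44 per day takes 88/15 days.
Total from the start = 12 + 88/15 = 268/15 days.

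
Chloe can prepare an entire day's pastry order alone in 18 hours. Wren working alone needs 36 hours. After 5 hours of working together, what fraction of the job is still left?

Combined rate: 1/18 + 1/36 = (2 + 1)/36 = 3/36 = 1/12 per hour.
In 5 hours they complete 5·1/12 = 5/12 of the job.
So 7/12 remains.

7/12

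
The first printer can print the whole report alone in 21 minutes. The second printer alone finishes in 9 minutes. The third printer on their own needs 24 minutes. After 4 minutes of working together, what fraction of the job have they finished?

Combined rate: 1/21 + 1/9 + 1/24 = (24 + 56 + 21)/504 = 101/504 per minute.
In 4 minutes they complete 4·101/504 = 101/126 of the job.

101/126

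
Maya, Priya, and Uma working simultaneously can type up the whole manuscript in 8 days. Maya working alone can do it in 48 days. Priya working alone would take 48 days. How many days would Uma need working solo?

12 days

Combined rate is 1/8 per day.
Known contribution: 1/48 + 1/48 = (1 + 1)/48 = 2/48 = 1/24 per day.
So Uma's rate is 1/8 − 1/24 = 1/12, meaning 12 days alone.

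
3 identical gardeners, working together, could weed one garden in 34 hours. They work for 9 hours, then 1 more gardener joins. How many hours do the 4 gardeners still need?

One gardener does 1/102 of the job per hour.
After 9 hours with 3 gardeners, 9/34 is done (25/34 left).
With 4 gardeners the rate is 4/102 = 2/51, so the rest takes 25/34 ÷ 2/51 = 75/4 hours.

75/4 hours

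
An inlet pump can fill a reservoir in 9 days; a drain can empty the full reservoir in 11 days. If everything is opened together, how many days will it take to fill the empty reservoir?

99/2 days

Net rate = 1/9 − 1/11 = (11 − 9)/99 = 2/99 per day.
Filling time = 1 ÷ (2/99) = 99/2 days.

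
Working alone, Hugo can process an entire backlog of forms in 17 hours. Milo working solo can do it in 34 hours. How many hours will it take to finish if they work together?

34/3 hours

Combined rate: 1/17 + 1/34 = (2 + 1)/34 = 3/34 per hour.
Time = 1 ÷ (3/34) = 34/3 hours.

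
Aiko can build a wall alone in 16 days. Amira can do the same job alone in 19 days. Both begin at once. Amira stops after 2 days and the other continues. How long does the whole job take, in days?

In the first 2 days the combined rate is 35/304, so 35/152 of the job is done, leaving 117/152.
After Amira leaves the rate is 1/16 per day; the remaining 117/152 takes 234/19 days.
Total = 2 + 234/19 = 272/19 days.

272/19 days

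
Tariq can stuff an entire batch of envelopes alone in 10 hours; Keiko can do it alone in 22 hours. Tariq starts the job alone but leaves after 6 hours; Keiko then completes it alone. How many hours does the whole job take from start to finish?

In 6 hours Tariq does 6/10 = 3/5 of the job, leaving 2/5.
Keiko works at 1/22 per hour, so finishing takes 2/5 ÷ 1/22 = 44/5 hours.
Total time = 6 + 44/5 = 74/5 hours.

74/5 hours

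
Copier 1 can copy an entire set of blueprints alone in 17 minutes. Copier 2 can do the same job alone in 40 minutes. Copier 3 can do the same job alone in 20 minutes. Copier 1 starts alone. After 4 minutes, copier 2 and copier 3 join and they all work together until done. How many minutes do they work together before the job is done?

40/7 minutes

In the first 4 minutes copier 1 alone does 4/17 of the job, leaving 13/17.
Once everyone is working, combined rate: 1/17 + 1/40 + 1/20 = (40 + 17 + 34)/680 = 91/680 per minute.
Remaining 13/17 at 91/680 per minute takes 40/7 minutes.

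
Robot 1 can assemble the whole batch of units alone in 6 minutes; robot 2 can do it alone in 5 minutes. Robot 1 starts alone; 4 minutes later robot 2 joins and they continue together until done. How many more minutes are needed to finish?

In 4 minutes robot 1 does 4/6 = 2/3 of the job, leaving 1/3.
Robot 1 and robot 2 together work at 11/30 per minute, so finishing takes 1/3 ÷ 11/30 = 10/11 minutes.

10/11 minutes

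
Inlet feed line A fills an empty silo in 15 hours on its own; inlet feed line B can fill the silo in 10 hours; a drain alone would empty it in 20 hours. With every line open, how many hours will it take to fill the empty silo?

60/7 hours

Net rate = 1/15 + 1/10 − 1/20 = (4 + 6 − 3)/60 = 7/60 per hour.
Filling time = 1 ÷ (7/60) = 60/7 hours.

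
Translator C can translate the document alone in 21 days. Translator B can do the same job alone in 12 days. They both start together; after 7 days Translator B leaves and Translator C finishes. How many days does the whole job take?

In the first 7 days the combined rate is 11/84, so 11/12 of the job is done, leaving 1/12.
After Translator B leaves the rate is 1/21 per day; the remaining 1/12 takes 7/4 days.
Total = 7 + 7/4 = 35/4 days.

35/4 days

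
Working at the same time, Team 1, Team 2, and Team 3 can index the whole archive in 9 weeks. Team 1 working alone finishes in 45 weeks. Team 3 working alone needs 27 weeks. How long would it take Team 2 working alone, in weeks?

135/7 weeks

Combined rate is 1/9 per week.
Known contribution: 1/45 + 1/27 = (3 + 5)/135 = 8/135 per week.
So Team 2's rate is 1/9 − 8/135 = 7/135, meaning 135/7 weeks alone.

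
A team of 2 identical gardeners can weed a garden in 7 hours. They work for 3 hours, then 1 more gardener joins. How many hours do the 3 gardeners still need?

8/3 hours

One gardener does 1/14 of the job per hour.
After 3 hours with 2 gardeners, 3/7 is done (4/7 left).
With 3 gardeners the rate is 3/14, so the rest takes 4/7 ÷ 3/14 = 8/3 hours.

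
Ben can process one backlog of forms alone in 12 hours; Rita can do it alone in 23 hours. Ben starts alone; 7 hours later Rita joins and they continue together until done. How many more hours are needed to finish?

In 7 hours Ben does 7/12 of the job, leaving 5/12.
Ben and Rita together work at 35/276 per hour, so finishing takes 5/12 ÷ 35/276 = 23/7 hours.

23/7 hours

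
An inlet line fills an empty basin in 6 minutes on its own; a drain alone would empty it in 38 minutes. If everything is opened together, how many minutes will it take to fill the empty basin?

57/8 minutes

Net rate = 1/6 − 1/38 = (19 − 3)/114 = 16/114 = 8/57 per minute.
Filling time = 1 ÷ (8/57) = 57/8 minutes.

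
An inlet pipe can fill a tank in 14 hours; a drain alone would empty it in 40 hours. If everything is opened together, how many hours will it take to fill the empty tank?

Net rate = 1/14 − 1/40 = (20 − 7)/280 = 13/280 per hour.
Filling time = 1 ÷ (13/280) = 280/13 hours.

280/13 hours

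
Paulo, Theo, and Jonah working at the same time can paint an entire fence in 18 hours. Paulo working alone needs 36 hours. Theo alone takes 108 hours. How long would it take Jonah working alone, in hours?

54 hours

Combined rate is 1/18 per hour.
Known contribution: 1/36 + 1/108 = (3 + 1)/108 = 4/108 = 1/27 per hour.
So Jonah's rate is 1/18 − 1/27 = 1/54, meaning 54 hours alone.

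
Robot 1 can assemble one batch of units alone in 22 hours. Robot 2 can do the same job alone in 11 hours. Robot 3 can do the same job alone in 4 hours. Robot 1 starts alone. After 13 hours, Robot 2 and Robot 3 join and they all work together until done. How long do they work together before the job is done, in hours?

18/17 hours

In the first 13 hours Robot 1 alone does 13/22 of the job, leaving 9/22.
Once everyone is working, combined rate: 1/22 + 1/11 + 1/4 = (2 + 4 + 11)/44 = 17/44 per hour.
Remaining 9/22 at 17/44 per hour takes 18/17 hours.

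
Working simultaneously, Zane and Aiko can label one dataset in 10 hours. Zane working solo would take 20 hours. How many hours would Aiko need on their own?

Combined rate is 1/10 per hour.
Known contribution: 1/20 per hour.
So Aiko's rate is 1/10 − 1/20 = 1/20, meaning 20 hours alone.

20 hours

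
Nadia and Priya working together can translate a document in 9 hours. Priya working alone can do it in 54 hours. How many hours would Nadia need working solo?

54/5 hours

Combined rate is 1/9 per hour.
Known contribution: 1/54 per hour.
So Nadia's rate is 1/9 − 1/54 = 5/54, meaning 54/5 hours alone.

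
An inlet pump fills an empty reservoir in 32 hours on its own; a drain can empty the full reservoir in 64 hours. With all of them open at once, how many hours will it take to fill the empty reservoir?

64 hours

Net rate = 1/32 − 1/64 = (2 − 1)/64 = 1/64 per hour.
Filling time = 1 ÷ (1/64) = 64 hours.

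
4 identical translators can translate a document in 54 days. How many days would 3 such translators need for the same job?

Total work is 4·54 = 216 translator-days.
With 3 translators: 216/3 = 72 days.

72 days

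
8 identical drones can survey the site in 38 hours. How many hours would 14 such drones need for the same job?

152/7 hours

Total work is 8·38 = 304 drone-hours.
With 14 drones: 304/14 = 152/7 hours.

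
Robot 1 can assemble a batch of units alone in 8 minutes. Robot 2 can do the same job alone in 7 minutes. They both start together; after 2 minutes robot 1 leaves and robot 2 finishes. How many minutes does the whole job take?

21/4 minutes

In the first 2 minutes the combined rate is 15/56, so 15/28 of the job is done, leaving 13/28.
After robot 1 leaves the rate is 1/7 per minute; the remaining 13/28 takes 13/4 minutes.
Total = 2 + 13/4 = 21/4 minutes.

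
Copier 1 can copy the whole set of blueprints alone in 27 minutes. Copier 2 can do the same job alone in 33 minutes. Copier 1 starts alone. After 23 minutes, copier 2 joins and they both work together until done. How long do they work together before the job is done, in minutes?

11/5 minutes

In the first 23 minutes copier 1 alone does 23/27 of the job, leaving 4/27.
Once everyone is working, combined rate: 1/27 + 1/33 = (11 + 9)/297 = 20/297 per minute.
Remaining 4/27 at 20/297 per minute takes 11/5 minutes.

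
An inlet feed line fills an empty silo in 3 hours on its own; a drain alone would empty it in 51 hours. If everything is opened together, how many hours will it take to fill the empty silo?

Net rate = 1/3 − 1/51 = (17 − 1)/51 = 16/51 per hour.
Filling time = 1 ÷ (16/51) = 51/16 hours.

51/16 hours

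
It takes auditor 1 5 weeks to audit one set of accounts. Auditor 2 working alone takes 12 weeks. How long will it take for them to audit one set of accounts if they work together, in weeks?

Combined rate: 1/5 + 1/12 = (12 + 5)/60 = 17/60 per week.
Time = 1 ÷ (17/60) = 60/17 weeks.

60/17 weeks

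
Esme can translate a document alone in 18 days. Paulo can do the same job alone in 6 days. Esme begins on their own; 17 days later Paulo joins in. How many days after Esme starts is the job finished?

In the first 17 days Esme alone does 17/18 of the job, leaving 1/18.
Once everyone is working, combined rate: 1/18 + 1/6 = (1 + 3)/18 = 4/18 = 2/9 per day.
Remaining 1/18 at 2/9 per day takes 1/4 days.
Total from the start = 17 + 1/4 = 69/4 days.

69/4 days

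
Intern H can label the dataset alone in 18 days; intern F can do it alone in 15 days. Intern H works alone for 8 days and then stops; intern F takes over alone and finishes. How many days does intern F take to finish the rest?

25/3 days

In 8 days intern H does 8/18 = 4/9 of the job, leaving 5/9.
Intern F works at 1/15 per day, so finishing takes 5/9 ÷ 1/15 = 25/3 days.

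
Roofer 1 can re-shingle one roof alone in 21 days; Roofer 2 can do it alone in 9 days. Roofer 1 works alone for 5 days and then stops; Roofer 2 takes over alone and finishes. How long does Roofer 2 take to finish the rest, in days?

48/7 days

In 5 days Roofer 1 does 5/21 of the job, leaving 16/21.
Roofer 2 works at 1/9 per day, so finishing takes 16/21 ÷ 1/9 = 48/7 days.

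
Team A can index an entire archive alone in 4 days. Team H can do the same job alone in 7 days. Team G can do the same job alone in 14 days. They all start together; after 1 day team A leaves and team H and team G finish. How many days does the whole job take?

In the first 1 day the combined rate is 13/28, so 13/28 of the job is done, leaving 15/28.
After team A leaves the rate is 3/14 per day; the remaining 15/28 takes 5/2 days.
Total = 1 + 5/2 = 7/2 days.

7/2 days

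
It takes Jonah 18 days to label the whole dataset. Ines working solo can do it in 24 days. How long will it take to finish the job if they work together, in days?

72/7 days

With two workers the combined time is the product over the sum: 18·24/(18+24) = 432/42 = 72/7 days.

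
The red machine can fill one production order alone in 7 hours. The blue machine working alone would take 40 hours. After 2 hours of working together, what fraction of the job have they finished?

47/140

Combined rate: 1/7 + 1/40 = (40 + 7)/280 = 47/280 per hour.
In 2 hours they complete 2·47/280 = 47/140 of the job.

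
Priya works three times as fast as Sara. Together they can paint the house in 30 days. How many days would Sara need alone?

120 days

Let Sara's rate be r; then Priya's rate is 3r, so together (3 + 1)r = 4r = 1/30.
Thus r = 1/120 per day.
Sara alone: 120 days; Priya alone: 40 days.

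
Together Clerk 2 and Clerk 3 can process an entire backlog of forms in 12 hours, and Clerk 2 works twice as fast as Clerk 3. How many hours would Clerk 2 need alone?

18 hours

Let Clerk 3's rate be r; then Clerk 2's rate is 2r, so together (2 + 1)r = 3r = 1/12.
Thus r = 1/36 per hour.
Clerk 3 alone: 36 hours; Clerk 2 alone: 18 hours.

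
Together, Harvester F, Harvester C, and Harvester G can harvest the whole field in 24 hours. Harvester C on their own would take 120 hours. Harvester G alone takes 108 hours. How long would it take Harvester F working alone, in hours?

540/13 hours

Combined rate is 1/24 per hour.
Known contribution: 1/120 + 1/108 = (9 + 10)/1080 = 19/1080 per hour.
So Harvester F's rate is 1/24 − 19/1080 = 13/540, meaning 540/13 hours alone.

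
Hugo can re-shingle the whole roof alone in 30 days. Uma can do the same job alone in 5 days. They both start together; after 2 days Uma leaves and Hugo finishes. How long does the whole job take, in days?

In the first 2 days the combined rate is 7/30, so 7/15 of the job is done, leaving 8/15.
After Uma leaves the rate is 1/30 per day; the remaining 8/15 takes 16 days.
Total = 2 + 16 = 18 days.

18 days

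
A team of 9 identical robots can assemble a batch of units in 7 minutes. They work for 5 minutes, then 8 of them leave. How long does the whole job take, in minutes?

One robot does 1/63 of the job per minute.
After 5 minutes with 9 robots, 5/7 is done (2/7 left).
With 1 robot the rate is 1/63, so the rest takes 2/7 ÷ 1/63 = 18 minutes.
Total = 5 + 18 = 23 minutes.

23 minutes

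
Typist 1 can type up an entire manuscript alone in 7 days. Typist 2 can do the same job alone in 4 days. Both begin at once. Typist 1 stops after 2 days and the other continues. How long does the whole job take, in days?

In the first 2 days the combined rate is 11/28, so 11/14 of the job is done, leaving 3/14.
After typist 1 leaves the rate is 1/4 per day; the remaining 3/14 takes 6/7 days.
Total = 2 + 6/7 = 20/7 days.

20/7 days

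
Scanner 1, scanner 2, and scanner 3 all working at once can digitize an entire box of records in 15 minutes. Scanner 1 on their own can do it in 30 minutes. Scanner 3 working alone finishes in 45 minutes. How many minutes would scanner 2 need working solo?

Combined rate is 1/15 per minute.
Known contribution: 1/30 + 1/45 = (3 + 2)/90 = 5/90 = 1/18 per minute.
So scanner 2's rate is 1/15 − 1/18 = 1/90, meaning 90 minutes alone.

90 minutes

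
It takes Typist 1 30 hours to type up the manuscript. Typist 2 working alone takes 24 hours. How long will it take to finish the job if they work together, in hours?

Combined rate: 1/30 + 1/24 = (4 + 5)/120 = 9/120 = 3/40 per hour.
Time = 1 ÷ (3/40) = 40/3 hours.

40/3 hours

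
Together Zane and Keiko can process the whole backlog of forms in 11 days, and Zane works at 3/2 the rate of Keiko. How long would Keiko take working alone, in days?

Let Keiko's rate be r; then Zane's rate is (3/2)r, so together (3/2 + 1)r = (5/2)r = 1/11.
Thus r = 2/55 per day.
Keiko alone: 55/2 days; Zane alone: 55/3 days.

55/2 days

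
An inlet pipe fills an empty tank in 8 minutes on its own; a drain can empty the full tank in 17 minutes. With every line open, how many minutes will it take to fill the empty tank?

Net rate = 1/8 − 1/17 = (17 − 8)/136 = 9/136 per minute.
Filling time = 1 ÷ (9/136) = 136/9 minutes.

136/9 minutes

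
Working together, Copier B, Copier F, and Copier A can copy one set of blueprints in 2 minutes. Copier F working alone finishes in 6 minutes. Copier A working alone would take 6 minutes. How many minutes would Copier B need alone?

6 minutes

Combined rate is 1/2 per minute.
Known contribution: 1/6 + 1/6 = (1 + 1)/6 = 2/6 = 1/3 per minute.
So Copier B's rate is 1/2 − 1/3 = 1/6, meaning 6 minutes alone.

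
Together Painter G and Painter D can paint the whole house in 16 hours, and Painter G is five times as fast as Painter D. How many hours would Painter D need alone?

96 hours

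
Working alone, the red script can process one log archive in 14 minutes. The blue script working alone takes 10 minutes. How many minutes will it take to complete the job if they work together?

Combined rate: 1/14 + 1/10 = (5 + 7)/70 = 12/70 = 6/35 per minute.
Time = 1 ÷ (6/35) = 35/6 minutes.

35/6 minutes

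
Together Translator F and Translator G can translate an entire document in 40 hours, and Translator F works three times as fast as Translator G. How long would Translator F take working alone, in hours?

Let Translator G's rate be r; then Translator F's rate is 3r, so together (3 + 1)r = 4r = 1/40.
Thus r = 1/160 per hour.
Translator G alone: 160 hours; Translator F alone: 160/3 hours.

160/3 hours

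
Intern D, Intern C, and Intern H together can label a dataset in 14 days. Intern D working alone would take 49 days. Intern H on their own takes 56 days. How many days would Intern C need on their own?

Combined rate is 1/14 per day.
Known contribution: 1/49 + 1/56 = (8 + 7)/392 = 15/392 per day.
So Intern C's rate is 1/14 − 15/392 = 13/392, meaning 392/13 days alone.

392/13 days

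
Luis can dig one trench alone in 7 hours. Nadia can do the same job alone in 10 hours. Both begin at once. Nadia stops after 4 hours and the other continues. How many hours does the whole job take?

In the first 4 hours the combined rate is 17/70, so 34/35 of the job is done, leaving 1/35.
After Nadia leaves the rate is 1/7 per hour; the remaining 1/35 takes 1/5 hours.
Total = 4 + 1/5 = 21/5 hours.

21/5 hours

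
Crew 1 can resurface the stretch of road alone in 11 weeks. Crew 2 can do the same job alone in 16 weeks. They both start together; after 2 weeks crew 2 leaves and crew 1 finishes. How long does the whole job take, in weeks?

In the first 2 weeks the combined rate is 27/176, so 27/88 of the job is done, leaving 61/88.
After crew 2 leaves the rate is 1/11 per week; the remaining 61/88 takes 61/8 weeks.
Total = 2 + 61/8 = 77/8 weeks.

77/8 weeks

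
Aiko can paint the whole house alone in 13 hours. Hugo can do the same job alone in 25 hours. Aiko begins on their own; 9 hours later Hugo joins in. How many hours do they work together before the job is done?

In the first 9 hours Aiko alone does 9/13 of the job, leaving 4/13.
Once everyone is working, combined rate: 1/13 + 1/25 = (25 + 13)/325 = 38/325 per hour.
Remaining 4/13 at 38/325 per hour takes 50/19 hours.

50/19 hours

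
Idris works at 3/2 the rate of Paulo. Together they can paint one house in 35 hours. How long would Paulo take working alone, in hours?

Let Paulo's rate be r; then Idris's rate is (3/2)r, so together (3/2 + 1)r = (5/2)r = 1/35.
Thus r = 2/175 per hour.
Paulo alone: 175/2 hours; Idris alone: 175/3 hours.

175/2 hours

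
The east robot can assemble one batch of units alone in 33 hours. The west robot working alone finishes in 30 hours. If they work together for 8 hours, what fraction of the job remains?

Combined rate: 1/33 + 1/30 = (10 + 11)/330 = 21/330 = 7/110 per hour.
In 8 hours they complete 8·7/110 = 28/55 of the job.
So 27/55 remains.

27/55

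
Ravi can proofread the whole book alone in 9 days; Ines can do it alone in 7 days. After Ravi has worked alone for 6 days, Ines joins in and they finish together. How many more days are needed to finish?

21/16 days

In 6 days Ravi does 6/9 = 2/3 of the job, leaving 1/3.
Ravi and Ines together work at 16/63 per day, so finishing takes 1/3 ÷ 16/63 = 21/16 days.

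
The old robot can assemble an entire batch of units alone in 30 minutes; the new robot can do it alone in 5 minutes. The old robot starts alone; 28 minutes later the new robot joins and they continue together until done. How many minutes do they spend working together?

2/7 minutes

In 28 minutes the old robot does 28/30 = 14/15 of the job, leaving 1/15.
The old robot and the new robot together work at 7/30 per minute, so finishing takes 1/15 ÷ 7/30 = 2/7 minutes.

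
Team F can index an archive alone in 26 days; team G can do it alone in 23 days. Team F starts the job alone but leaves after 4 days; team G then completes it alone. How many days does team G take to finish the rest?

253/13 days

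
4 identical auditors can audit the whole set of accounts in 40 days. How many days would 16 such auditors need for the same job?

10 days

Total work is 4·40 = 160 auditor-days.
With 16 auditors: 160/16 = 10 days.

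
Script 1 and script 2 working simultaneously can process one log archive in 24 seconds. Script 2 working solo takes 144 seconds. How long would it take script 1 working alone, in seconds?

144/5 seconds

Combined rate is 1/24 per second.
Known contribution: 1/144 per second.
So script 1's rate is 1/24 − 1/144 = 5/144, meaning 144/5 seconds alone.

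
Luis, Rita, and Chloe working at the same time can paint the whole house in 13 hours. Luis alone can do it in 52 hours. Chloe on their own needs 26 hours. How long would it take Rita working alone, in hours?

Combined rate is 1/13 per hour.
Known contribution: 1/52 + 1/26 = (1 + 2)/52 = 3/52 per hour.
So Rita's rate is 1/13 − 3/52 = 1/52, meaning 52 hours alone.

52 hours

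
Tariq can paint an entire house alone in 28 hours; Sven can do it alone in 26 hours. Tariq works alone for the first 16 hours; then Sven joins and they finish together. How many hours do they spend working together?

52/9 hours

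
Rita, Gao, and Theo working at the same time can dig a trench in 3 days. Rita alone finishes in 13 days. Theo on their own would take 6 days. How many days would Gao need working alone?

Combined rate is 1/3 per day.
Known contribution: 1/13 + 1/6 = (6 + 13)/78 = 19/78 per day.
So Gao's rate is 1/3 − 19/78 = 7/78, meaning 78/7 days alone.

78/7 days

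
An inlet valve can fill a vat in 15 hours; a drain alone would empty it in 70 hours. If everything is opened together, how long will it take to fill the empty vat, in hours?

210/11 hours

Net rate = 1/15 − 1/70 = (14 − 3)/210 = 11/210 per hour.
Filling time = 1 ÷ (11/210) = 210/11 hours.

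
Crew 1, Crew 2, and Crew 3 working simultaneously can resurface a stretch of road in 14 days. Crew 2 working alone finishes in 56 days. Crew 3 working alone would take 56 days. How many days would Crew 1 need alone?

28 days

Combined rate is 1/14 per day.
Known contribution: 1/56 + 1/56 = (1 + 1)/56 = 2/56 = 1/28 per day.
So Crew 1's rate is 1/14 − 1/28 = 1/28, meaning 28 days alone.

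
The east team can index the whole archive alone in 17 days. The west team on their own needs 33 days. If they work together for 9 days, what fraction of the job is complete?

Combined rate: 1/17 + 1/33 = (33 + 17)/561 = 50/561 per day.
In 9 days they complete 9·50/561 = 150/187 of the job.

150/187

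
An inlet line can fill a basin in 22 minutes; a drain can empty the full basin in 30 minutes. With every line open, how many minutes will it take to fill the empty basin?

Net rate = 1/22 − 1/30 = (15 − 11)/330 = 4/330 = 2/165 per minute.
Filling time = 1 ÷ (2/165) = 165/2 minutes.

165/2 minutes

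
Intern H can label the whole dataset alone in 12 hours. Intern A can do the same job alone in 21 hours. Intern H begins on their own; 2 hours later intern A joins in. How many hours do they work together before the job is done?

70/11 hours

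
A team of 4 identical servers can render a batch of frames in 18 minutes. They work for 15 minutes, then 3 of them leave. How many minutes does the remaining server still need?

12 minutes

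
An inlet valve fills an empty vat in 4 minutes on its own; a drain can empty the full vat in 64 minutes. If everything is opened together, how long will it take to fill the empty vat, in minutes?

64/15 minutes

Net rate = 1/4 − 1/64 = (16 − 1)/64 = 15/64 per minute.
Filling time = 1 ÷ (15/64) = 64/15 minutes.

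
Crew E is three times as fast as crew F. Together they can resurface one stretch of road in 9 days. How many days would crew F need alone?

36 days

Let crew F's rate be r; then crew E's rate is 3r, so together (3 + 1)r = 4r = 1/9.
Thus r = 1/36 per day.
Crew F alone: 36 days; crew E alone: 12 days.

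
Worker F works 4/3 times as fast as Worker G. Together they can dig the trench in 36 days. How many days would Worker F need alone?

Let Worker G's rate be r; then Worker F's rate is (4/3)r, so together (4/3 + 1)r = (7/3)r = 1/36.
Thus r = 1/84 per day.
Worker G alone: 84 days; Worker F alone: 63 days.

63 days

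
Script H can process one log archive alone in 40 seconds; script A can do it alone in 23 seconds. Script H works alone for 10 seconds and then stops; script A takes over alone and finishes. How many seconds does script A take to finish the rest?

69/4 seconds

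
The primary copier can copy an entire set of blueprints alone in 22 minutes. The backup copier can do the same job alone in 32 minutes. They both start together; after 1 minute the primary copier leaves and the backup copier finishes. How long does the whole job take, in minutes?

In the first 1 minute the combined rate is 27/352, so 27/352 of the job is done, leaving 325/352.
After the primary copier leaves the rate is 1/32 per minute; the remaining 325/352 takes 325/11 minutes.
Total = 1 + 325/11 = 336/11 minutes.

336/11 minutes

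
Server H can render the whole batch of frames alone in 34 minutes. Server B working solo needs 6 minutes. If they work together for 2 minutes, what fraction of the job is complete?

20/51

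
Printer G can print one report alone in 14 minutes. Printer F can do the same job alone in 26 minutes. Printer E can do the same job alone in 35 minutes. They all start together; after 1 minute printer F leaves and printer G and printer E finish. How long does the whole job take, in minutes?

In the first 1 minute the combined rate is 9/65, so 9/65 of the job is done, leaving 56/65.
After printer F leaves the rate is 1/10 per minute; the remaining 56/65 takes 112/13 minutes.
Total = 1 + 112/13 = 125/13 minutes.

125/13 minutes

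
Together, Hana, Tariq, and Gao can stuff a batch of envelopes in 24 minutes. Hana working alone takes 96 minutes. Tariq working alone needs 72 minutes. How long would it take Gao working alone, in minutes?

288/5 minutes

Combined rate is 1/24 per minute.
Known contribution: 1/96 + 1/72 = (3 + 4)/288 = 7/288 per minute.
So Gao's rate is 1/24 − 7/288 = 5/288, meaning 288/5 minutes alone.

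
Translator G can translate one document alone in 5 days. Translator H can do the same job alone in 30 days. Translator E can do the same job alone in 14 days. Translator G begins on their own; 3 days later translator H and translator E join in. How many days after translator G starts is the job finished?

69/16 days

In the first 3 days translator G alone does 3/5 of the job, leaving 2/5.
Once everyone is working, combined rate: 1/5 + 1/30 + 1/14 = (42 + 7 + 15)/210 = 64/210 = 32/105 per day.
Remaining 2/5 at 32/105 per day takes 21/16 days.
Total from the start = 3 + 21/16 = 69/16 days.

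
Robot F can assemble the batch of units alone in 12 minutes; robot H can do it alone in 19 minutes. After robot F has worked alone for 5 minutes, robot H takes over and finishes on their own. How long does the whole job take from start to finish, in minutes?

193/12 minutes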